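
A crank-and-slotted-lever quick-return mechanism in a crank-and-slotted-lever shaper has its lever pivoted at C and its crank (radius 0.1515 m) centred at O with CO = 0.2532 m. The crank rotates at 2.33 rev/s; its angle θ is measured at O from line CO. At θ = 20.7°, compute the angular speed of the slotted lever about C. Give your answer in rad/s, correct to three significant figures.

5.42

ω = 14.64 rad/s (from 2.33 rev/s).
Crank pin A relative to C: A = (d + r cosθ, r sinθ); lever angle φ = atan2(r sinθ, d + r cosθ).
Differentiating tanφ: φ̇ = rω(d cosθ + r)/(d² + r² + 2dr cosθ).
d² + r² + 2dr cosθ = |CA|² = 0.158829 m²;  d cosθ + r = +0.38835 m.
|ω_lever| = |0.1515·14.64·+0.38835| / 0.158829 = 5.4231 rad/s.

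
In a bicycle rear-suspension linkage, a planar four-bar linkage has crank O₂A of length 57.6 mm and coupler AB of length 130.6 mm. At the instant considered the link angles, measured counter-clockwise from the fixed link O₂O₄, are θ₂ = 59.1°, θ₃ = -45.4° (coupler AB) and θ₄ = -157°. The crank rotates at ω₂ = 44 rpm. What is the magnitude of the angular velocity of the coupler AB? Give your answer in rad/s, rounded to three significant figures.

ω₂ = 4.608 rad/s (from 44 rpm).
Differentiating the loop-closure r₂e^{iθ₂}+r₃e^{iθ₃}=r₁+r₄e^{iθ₄} gives r₂ω₂e^{iθ₂}+r₃ω₃e^{iθ₃}=r₄ω₄e^{iθ₄}.
Eliminating the other unknown: ω₃ = r₂ω₂ sin(θ₄−θ₂) / [r₃ sin(θ₃−θ₄)].
Numerator sine = +0.58920; denominator sine = +0.92978.
Result = 0.0576·4.608·(+0.58920) / (0.1306·(+0.92978)) = +1.2878 rad/s; magnitude 1.2878 rad/s.

1.29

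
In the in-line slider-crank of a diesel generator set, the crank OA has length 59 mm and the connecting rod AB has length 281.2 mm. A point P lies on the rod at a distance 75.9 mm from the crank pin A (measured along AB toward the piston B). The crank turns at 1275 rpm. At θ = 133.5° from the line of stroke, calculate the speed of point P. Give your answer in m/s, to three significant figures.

ω = 133.5 rad/s.  Crank-pin speed |V_A| = rω = 7.8775 m/s, perpendicular to OA.
Rod angle: sinφ = −(r/L) sinθ ⇒ φ = -8.754°; ω_rod = −rω cosθ/√(L²−r²sin²θ) = +19.511 rad/s.
V_P = V_A + ω_rod × AP, with AP = 0.0759 m along the rod.
Components: V_Px = −rω sinθ − a·ω_rod·sinφ = -5.4888 m/s;  V_Py = rω cosθ + a·ω_rod·cosφ = -3.9589 m/s.
|V_P| = √(V_Px² + V_Py²) = 6.7676 m/s.

6.77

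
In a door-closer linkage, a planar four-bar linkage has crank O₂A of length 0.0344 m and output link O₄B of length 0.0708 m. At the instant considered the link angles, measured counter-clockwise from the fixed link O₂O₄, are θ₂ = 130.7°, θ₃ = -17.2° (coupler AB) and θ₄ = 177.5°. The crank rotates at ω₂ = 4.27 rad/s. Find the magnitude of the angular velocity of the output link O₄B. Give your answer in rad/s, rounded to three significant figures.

ω₂ = 4.27 rad/s
Differentiating the loop-closure r₂e^{iθ₂}+r₃e^{iθ₃}=r₁+r₄e^{iθ₄} gives r₂ω₂e^{iθ₂}+r₃ω₃e^{iθ₃}=r₄ω₄e^{iθ₄}.
Eliminating the other unknown: ω₄ = r₂ω₂ sin(θ₂−θ₃) / [r₄ sin(θ₄−θ₃)].
Numerator sine = +0.53140; denominator sine = -0.25376.
Result = 0.0344·4.27·(+0.53140) / (0.0708·(-0.25376)) = -4.3446 rad/s; magnitude 4.3446 rad/s.

4.34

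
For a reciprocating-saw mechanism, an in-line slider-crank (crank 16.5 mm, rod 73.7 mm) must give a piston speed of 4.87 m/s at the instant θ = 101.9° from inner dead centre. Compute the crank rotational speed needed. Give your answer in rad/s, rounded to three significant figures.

317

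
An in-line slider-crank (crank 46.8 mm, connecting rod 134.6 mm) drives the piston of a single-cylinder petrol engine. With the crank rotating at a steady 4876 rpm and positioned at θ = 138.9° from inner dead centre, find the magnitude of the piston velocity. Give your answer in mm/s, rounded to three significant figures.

11500

ω = 2π·4876/60 = 510.6 rad/s
For an in-line slider-crank, x = r cosθ + √(L² − r² sin²θ), so v = −rω sinθ·[1 + r cosθ/√(L² − r² sin²θ)].
With r = 0.0468 m, L = 0.1346 m, θ = 138.9°: √(L² − r² sin²θ) = 0.13104 m.
v = −0.0468·510.6·0.65738·[1 + 0.0468·-0.75356/0.13104] = -11.481 m/s.
|v| = 11.481 m/s = 11481 mm/s.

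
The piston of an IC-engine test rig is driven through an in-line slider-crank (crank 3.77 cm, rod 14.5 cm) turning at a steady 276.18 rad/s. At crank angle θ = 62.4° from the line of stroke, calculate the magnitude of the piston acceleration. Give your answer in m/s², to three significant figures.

903

ω = 276.2 rad/s
x(θ) = r cosθ + √(L² − r² sin²θ); with ω constant, a = ω²·d²x/dθ².
d²x/dθ² = −r cosθ − r²(cos2θ)/√u − r⁴ sin²2θ/(4u^{3/2}),  u = L² − r² sin²θ = 0.0199088 m².
Substituting r = 0.0377 m, L = 0.145 m, θ = 62.4°: d²x/dθ² = -0.011839 m.
a = ω²·d²x/dθ² = (276.2)²·(-0.011839) = -903 m/s²;  |a| = 903 m/s².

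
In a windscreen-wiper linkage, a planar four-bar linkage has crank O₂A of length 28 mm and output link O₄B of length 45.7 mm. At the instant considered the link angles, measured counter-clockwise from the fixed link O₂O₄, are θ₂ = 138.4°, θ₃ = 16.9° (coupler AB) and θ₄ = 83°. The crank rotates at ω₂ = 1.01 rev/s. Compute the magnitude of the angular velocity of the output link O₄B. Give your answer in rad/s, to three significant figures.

3.63

ω₂ = 6.346 rad/s (from 1.01 rev/s).
Differentiating the loop-closure r₂e^{iθ₂}+r₃e^{iθ₃}=r₁+r₄e^{iθ₄} gives r₂ω₂e^{iθ₂}+r₃ω₃e^{iθ₃}=r₄ω₄e^{iθ₄}.
Eliminating the other unknown: ω₄ = r₂ω₂ sin(θ₂−θ₃) / [r₄ sin(θ₄−θ₃)].
Numerator sine = +0.85264; denominator sine = +0.91425.
Result = 0.028·6.346·(+0.85264) / (0.0457·(+0.91425)) = +3.6261 rad/s; magnitude 3.6261 rad/s.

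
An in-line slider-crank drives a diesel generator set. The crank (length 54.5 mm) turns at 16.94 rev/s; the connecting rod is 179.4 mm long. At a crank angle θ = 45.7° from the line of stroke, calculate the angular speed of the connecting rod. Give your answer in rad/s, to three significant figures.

23.1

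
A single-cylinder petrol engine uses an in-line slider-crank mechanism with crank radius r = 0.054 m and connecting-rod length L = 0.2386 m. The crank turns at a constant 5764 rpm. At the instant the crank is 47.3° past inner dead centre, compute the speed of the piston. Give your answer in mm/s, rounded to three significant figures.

ω = 2π·5764/60 = 603.6 rad/s
For an in-line slider-crank, x = r cosθ + √(L² − r² sin²θ), so v = −rω sinθ·[1 + r cosθ/√(L² − r² sin²θ)].
With r = 0.054 m, L = 0.2386 m, θ = 47.3°: √(L² − r² sin²θ) = 0.23528 m.
v = −0.054·603.6·0.73491·[1 + 0.054·0.67816/0.23528] = -27.683 m/s.
|v| = 27.683 m/s = 27683 mm/s.

27700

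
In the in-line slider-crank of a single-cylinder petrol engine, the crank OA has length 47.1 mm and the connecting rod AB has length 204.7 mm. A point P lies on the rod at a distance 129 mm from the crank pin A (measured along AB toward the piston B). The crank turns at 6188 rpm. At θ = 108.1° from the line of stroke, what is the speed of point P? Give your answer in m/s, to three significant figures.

ω = 648 rad/s.  Crank-pin speed |V_A| = rω = 30.521 m/s, perpendicular to OA.
Rod angle: sinφ = −(r/L) sinθ ⇒ φ = -12.633°; ω_rod = −rω cosθ/√(L²−r²sin²θ) = +47.472 rad/s.
V_P = V_A + ω_rod × AP, with AP = 0.129 m along the rod.
Components: V_Px = −rω sinθ − a·ω_rod·sinφ = -27.671 m/s;  V_Py = rω cosθ + a·ω_rod·cosφ = -3.5066 m/s.
|V_P| = √(V_Px² + V_Py²) = 27.893 m/s.

27.9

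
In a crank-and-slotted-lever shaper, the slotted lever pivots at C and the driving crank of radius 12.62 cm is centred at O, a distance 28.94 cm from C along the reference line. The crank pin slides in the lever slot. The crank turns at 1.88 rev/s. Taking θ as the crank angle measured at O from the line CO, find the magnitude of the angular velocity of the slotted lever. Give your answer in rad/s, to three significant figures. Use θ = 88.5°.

1.96

ω = 11.81 rad/s (from 1.88 rev/s).
Crank pin A relative to C: A = (d + r cosθ, r sinθ); lever angle φ = atan2(r sinθ, d + r cosθ).
Differentiating tanφ: φ̇ = rω(d cosθ + r)/(d² + r² + 2dr cosθ).
d² + r² + 2dr cosθ = |CA|² = 0.101591 m²;  d cosθ + r = +0.13378 m.
|ω_lever| = |0.1262·11.81·+0.13378| / 0.101591 = 1.963 rad/s.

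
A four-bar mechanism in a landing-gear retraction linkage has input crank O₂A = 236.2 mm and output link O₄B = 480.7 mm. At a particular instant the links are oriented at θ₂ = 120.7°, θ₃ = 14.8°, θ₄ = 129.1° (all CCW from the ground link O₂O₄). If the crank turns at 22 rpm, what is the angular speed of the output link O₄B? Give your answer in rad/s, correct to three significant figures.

ω₂ = 2.304 rad/s (from 22 rpm).
Differentiating the loop-closure r₂e^{iθ₂}+r₃e^{iθ₃}=r₁+r₄e^{iθ₄} gives r₂ω₂e^{iθ₂}+r₃ω₃e^{iθ₃}=r₄ω₄e^{iθ₄}.
Eliminating the other unknown: ω₄ = r₂ω₂ sin(θ₂−θ₃) / [r₄ sin(θ₄−θ₃)].
Numerator sine = +0.96174; denominator sine = +0.91140.
Result = 0.2362·2.304·(+0.96174) / (0.4807·(+0.91140)) = +1.1946 rad/s; magnitude 1.1946 rad/s.

1.19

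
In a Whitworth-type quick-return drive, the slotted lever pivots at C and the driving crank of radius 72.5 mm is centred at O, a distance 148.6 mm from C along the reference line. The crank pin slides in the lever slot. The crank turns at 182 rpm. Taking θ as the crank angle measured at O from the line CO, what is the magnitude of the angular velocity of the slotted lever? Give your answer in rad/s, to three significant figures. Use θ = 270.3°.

3.69

ω = 19.06 rad/s (from 182 rpm).
Crank pin A relative to C: A = (d + r cosθ, r sinθ); lever angle φ = atan2(r sinθ, d + r cosθ).
Differentiating tanφ: φ̇ = rω(d cosθ + r)/(d² + r² + 2dr cosθ).
d² + r² + 2dr cosθ = |CA|² = 0.027451 m²;  d cosθ + r = +0.073278 m.
|ω_lever| = |0.0725·19.06·+0.073278| / 0.027451 = 3.6885 rad/s.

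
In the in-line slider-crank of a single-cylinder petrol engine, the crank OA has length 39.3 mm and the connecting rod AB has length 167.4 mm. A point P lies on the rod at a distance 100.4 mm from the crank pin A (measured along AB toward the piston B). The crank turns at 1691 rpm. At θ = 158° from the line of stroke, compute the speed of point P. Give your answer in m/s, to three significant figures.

3.44

ω = 177.1 rad/s.  Crank-pin speed |V_A| = rω = 6.9593 m/s, perpendicular to OA.
Rod angle: sinφ = −(r/L) sinθ ⇒ φ = -5.045°; ω_rod = −rω cosθ/√(L²−r²sin²θ) = +38.696 rad/s.
V_P = V_A + ω_rod × AP, with AP = 0.1004 m along the rod.
Components: V_Px = −rω sinθ − a·ω_rod·sinφ = -2.2653 m/s;  V_Py = rω cosθ + a·ω_rod·cosφ = -2.5826 m/s.
|V_P| = √(V_Px² + V_Py²) = 3.4353 m/s.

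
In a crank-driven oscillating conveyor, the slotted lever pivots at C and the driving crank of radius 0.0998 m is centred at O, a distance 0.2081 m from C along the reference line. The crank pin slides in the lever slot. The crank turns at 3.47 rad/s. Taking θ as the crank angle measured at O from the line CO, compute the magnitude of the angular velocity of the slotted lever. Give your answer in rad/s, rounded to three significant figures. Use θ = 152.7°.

ω = 3.47 rad/s
Crank pin A relative to C: A = (d + r cosθ, r sinθ); lever angle φ = atan2(r sinθ, d + r cosθ).
Differentiating tanφ: φ̇ = rω(d cosθ + r)/(d² + r² + 2dr cosθ).
d² + r² + 2dr cosθ = |CA|² = 0.0163554 m²;  d cosθ + r = -0.085121 m.
|ω_lever| = |0.0998·3.47·-0.085121| / 0.0163554 = 1.8023 rad/s.

1.80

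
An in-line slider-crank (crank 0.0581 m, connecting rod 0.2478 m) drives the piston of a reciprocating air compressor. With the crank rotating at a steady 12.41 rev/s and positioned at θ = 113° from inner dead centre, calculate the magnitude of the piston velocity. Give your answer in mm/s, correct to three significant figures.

3780

ω = 2π·12.4 = 77.97 rad/s
For an in-line slider-crank, x = r cosθ + √(L² − r² sin²θ), so v = −rω sinθ·[1 + r cosθ/√(L² − r² sin²θ)].
With r = 0.0581 m, L = 0.2478 m, θ = 113°: √(L² − r² sin²θ) = 0.24196 m.
v = −0.0581·77.97·0.92050·[1 + 0.0581·-0.39073/0.24196] = -3.7789 m/s.
|v| = 3.7789 m/s = 3778.9 mm/s.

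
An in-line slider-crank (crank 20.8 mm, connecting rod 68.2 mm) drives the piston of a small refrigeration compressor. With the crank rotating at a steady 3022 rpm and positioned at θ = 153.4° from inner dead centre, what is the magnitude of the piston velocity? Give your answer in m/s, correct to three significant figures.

ω = 2π·3022/60 = 316.5 rad/s
For an in-line slider-crank, x = r cosθ + √(L² − r² sin²θ), so v = −rω sinθ·[1 + r cosθ/√(L² − r² sin²θ)].
With r = 0.0208 m, L = 0.0682 m, θ = 153.4°: √(L² − r² sin²θ) = 0.067561 m.
v = −0.0208·316.5·0.44776·[1 + 0.0208·-0.89415/0.067561] = -2.136 m/s.
|v| = 2.136 m/s.

2.14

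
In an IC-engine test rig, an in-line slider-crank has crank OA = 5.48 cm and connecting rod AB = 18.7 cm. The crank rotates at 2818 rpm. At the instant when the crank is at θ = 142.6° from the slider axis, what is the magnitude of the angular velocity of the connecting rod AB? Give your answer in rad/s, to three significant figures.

ω = 295.1 rad/s (converted from 2818 rpm).
The rod makes angle φ with the slider axis where L sinφ = r sinθ; differentiating, L cosφ·φ̇ = r ω cosθ.
L cosφ = √(L² − r² sin²θ) = 0.18401 m.
|ω_rod| = r ω |cosθ| / √(L² − r² sin²θ) = 0.0548·295.1·0.79441/0.18401 = 69.815 rad/s.

69.8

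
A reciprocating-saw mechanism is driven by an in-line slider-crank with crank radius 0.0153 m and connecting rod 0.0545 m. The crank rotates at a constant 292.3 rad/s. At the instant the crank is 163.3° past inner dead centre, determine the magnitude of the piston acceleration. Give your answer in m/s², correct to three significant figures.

942

ω = 292.3 rad/s
x(θ) = r cosθ + √(L² − r² sin²θ); with ω constant, a = ω²·d²x/dθ².
d²x/dθ² = −r cosθ − r²(cos2θ)/√u − r⁴ sin²2θ/(4u^{3/2}),  u = L² − r² sin²θ = 0.00295092 m².
Substituting r = 0.0153 m, L = 0.0545 m, θ = 163.3°: d²x/dθ² = +0.011031 m.
a = ω²·d²x/dθ² = (292.3)²·(+0.011031) = +942.5 m/s²;  |a| = 942.5 m/s².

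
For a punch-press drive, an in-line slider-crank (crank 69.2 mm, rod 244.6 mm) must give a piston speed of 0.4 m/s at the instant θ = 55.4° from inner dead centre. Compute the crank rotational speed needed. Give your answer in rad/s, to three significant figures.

6.03

For an in-line slider-crank, |v_piston| = rω|sinθ|·[1 + r cosθ/√(L² − r² sin²θ)].
With r = 0.0692 m, L = 0.2446 m, θ = 55.4°: the bracketed kinematic factor |dx/dθ| = 0.06637 m.
ω = v/|dx/dθ| = 0.4/0.06637 = 6.0268 rad/s.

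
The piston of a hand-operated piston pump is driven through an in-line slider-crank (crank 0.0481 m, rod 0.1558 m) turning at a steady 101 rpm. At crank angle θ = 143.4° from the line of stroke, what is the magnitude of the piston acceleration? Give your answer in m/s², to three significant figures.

3.79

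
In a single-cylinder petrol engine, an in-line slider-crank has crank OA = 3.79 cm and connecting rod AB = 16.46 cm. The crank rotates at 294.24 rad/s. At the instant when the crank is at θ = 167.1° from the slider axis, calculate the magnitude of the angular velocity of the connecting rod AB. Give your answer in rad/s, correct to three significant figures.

66.1

ω = 294.2 rad/s
The rod makes angle φ with the slider axis where L sinφ = r sinθ; differentiating, L cosφ·φ̇ = r ω cosθ.
L cosφ = √(L² − r² sin²θ) = 0.16438 m.
|ω_rod| = r ω |cosθ| / √(L² − r² sin²θ) = 0.0379·294.2·0.97476/0.16438 = 66.128 rad/s.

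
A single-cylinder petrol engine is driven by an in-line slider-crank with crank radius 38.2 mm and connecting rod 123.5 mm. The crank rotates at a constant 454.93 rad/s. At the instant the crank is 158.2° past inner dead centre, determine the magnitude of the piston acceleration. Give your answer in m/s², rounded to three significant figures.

5530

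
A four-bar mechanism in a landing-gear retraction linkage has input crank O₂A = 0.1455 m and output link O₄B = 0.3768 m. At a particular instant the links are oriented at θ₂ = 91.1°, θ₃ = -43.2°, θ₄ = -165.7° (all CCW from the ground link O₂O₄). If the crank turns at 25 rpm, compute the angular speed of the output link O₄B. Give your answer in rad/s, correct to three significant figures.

0.858

ω₂ = 2.618 rad/s (from 25 rpm).
Differentiating the loop-closure r₂e^{iθ₂}+r₃e^{iθ₃}=r₁+r₄e^{iθ₄} gives r₂ω₂e^{iθ₂}+r₃ω₃e^{iθ₃}=r₄ω₄e^{iθ₄}.
Eliminating the other unknown: ω₄ = r₂ω₂ sin(θ₂−θ₃) / [r₄ sin(θ₄−θ₃)].
Numerator sine = +0.71569; denominator sine = -0.84339.
Result = 0.1455·2.618·(+0.71569) / (0.3768·(-0.84339)) = -0.85786 rad/s; magnitude 0.85786 rad/s.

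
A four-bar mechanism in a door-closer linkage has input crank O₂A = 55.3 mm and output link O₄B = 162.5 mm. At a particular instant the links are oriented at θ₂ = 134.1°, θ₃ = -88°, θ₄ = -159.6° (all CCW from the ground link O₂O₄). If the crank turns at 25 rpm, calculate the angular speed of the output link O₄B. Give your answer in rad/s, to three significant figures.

ω₂ = 2.618 rad/s (from 25 rpm).
Differentiating the loop-closure r₂e^{iθ₂}+r₃e^{iθ₃}=r₁+r₄e^{iθ₄} gives r₂ω₂e^{iθ₂}+r₃ω₃e^{iθ₃}=r₄ω₄e^{iθ₄}.
Eliminating the other unknown: ω₄ = r₂ω₂ sin(θ₂−θ₃) / [r₄ sin(θ₄−θ₃)].
Numerator sine = -0.67043; denominator sine = -0.94888.
Result = 0.0553·2.618·(-0.67043) / (0.1625·(-0.94888)) = +0.62948 rad/s; magnitude 0.62948 rad/s.

0.629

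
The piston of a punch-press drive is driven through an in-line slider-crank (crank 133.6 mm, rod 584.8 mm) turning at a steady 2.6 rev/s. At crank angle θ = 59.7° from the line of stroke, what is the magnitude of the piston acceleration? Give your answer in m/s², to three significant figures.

14.0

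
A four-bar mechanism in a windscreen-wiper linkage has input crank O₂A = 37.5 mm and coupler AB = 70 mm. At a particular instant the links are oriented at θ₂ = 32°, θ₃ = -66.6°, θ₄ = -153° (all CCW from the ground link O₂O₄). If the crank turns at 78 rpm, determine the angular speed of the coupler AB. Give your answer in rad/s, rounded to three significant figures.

0.382

ω₂ = 8.168 rad/s (from 78 rpm).
Differentiating the loop-closure r₂e^{iθ₂}+r₃e^{iθ₃}=r₁+r₄e^{iθ₄} gives r₂ω₂e^{iθ₂}+r₃ω₃e^{iθ₃}=r₄ω₄e^{iθ₄}.
Eliminating the other unknown: ω₃ = r₂ω₂ sin(θ₄−θ₂) / [r₃ sin(θ₃−θ₄)].
Numerator sine = +0.08716; denominator sine = +0.99803.
Result = 0.0375·8.168·(+0.08716) / (0.07·(+0.99803)) = +0.38213 rad/s; magnitude 0.38213 rad/s.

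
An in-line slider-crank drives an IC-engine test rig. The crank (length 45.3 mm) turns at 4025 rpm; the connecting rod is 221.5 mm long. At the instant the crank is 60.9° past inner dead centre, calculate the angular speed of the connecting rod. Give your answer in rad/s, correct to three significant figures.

ω = 421.5 rad/s (converted from 4025 rpm).
The rod makes angle φ with the slider axis where L sinφ = r sinθ; differentiating, L cosφ·φ̇ = r ω cosθ.
L cosφ = √(L² − r² sin²θ) = 0.21793 m.
|ω_rod| = r ω |cosθ| / √(L² − r² sin²θ) = 0.0453·421.5·0.48634/0.21793 = 42.609 rad/s.

42.6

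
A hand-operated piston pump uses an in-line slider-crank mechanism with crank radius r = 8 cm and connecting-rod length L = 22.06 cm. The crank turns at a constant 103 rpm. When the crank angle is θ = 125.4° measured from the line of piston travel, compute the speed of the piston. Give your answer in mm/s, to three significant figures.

549

ω = 2π·103/60 = 10.79 rad/s
For an in-line slider-crank, x = r cosθ + √(L² − r² sin²θ), so v = −rω sinθ·[1 + r cosθ/√(L² − r² sin²θ)].
With r = 0.08 m, L = 0.2206 m, θ = 125.4°: √(L² − r² sin²θ) = 0.21074 m.
v = −0.08·10.79·0.81513·[1 + 0.08·-0.57928/0.21074] = -0.54869 m/s.
|v| = 0.54869 m/s = 548.69 mm/s.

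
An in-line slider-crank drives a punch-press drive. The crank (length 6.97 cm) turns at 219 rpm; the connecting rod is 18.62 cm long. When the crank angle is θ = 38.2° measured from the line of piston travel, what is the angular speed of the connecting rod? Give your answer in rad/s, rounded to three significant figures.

ω = 22.93 rad/s (converted from 219 rpm).
The rod makes angle φ with the slider axis where L sinφ = r sinθ; differentiating, L cosφ·φ̇ = r ω cosθ.
L cosφ = √(L² − r² sin²θ) = 0.18114 m.
|ω_rod| = r ω |cosθ| / √(L² − r² sin²θ) = 0.0697·22.93·0.78586/0.18114 = 6.9347 rad/s.

6.93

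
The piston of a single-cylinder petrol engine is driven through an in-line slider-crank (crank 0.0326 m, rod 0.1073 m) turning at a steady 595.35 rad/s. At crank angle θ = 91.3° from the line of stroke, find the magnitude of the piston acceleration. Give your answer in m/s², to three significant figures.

3940

ω = 595.4 rad/s
x(θ) = r cosθ + √(L² − r² sin²θ); with ω constant, a = ω²·d²x/dθ².
d²x/dθ² = −r cosθ − r²(cos2θ)/√u − r⁴ sin²2θ/(4u^{3/2}),  u = L² − r² sin²θ = 0.0104511 m².
Substituting r = 0.0326 m, L = 0.1073 m, θ = 91.3°: d²x/dθ² = +0.011124 m.
a = ω²·d²x/dθ² = (595.4)²·(+0.011124) = +3942.8 m/s²;  |a| = 3942.8 m/s².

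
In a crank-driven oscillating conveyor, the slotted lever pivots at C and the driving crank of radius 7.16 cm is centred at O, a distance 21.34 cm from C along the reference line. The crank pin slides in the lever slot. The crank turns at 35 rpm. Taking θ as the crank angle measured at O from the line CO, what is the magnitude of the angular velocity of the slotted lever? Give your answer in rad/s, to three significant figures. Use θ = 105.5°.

ω = 3.665 rad/s (from 35 rpm).
Crank pin A relative to C: A = (d + r cosθ, r sinθ); lever angle φ = atan2(r sinθ, d + r cosθ).
Differentiating tanφ: φ̇ = rω(d cosθ + r)/(d² + r² + 2dr cosθ).
d² + r² + 2dr cosθ = |CA|² = 0.0424996 m²;  d cosθ + r = +0.014571 m.
|ω_lever| = |0.0716·3.665·+0.014571| / 0.0424996 = 0.089975 rad/s.

0.0900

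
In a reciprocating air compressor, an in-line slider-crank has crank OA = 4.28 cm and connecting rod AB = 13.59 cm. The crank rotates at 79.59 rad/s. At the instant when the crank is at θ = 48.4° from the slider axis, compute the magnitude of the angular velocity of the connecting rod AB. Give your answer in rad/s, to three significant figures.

17.1

ω = 79.59 rad/s
The rod makes angle φ with the slider axis where L sinφ = r sinθ; differentiating, L cosφ·φ̇ = r ω cosθ.
L cosφ = √(L² − r² sin²θ) = 0.13208 m.
|ω_rod| = r ω |cosθ| / √(L² − r² sin²θ) = 0.0428·79.59·0.66393/0.13208 = 17.124 rad/s.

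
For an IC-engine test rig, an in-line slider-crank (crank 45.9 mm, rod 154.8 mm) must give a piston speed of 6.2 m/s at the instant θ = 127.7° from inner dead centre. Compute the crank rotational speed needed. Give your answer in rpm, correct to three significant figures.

For an in-line slider-crank, |v_piston| = rω|sinθ|·[1 + r cosθ/√(L² − r² sin²θ)].
With r = 0.0459 m, L = 0.1548 m, θ = 127.7°: the bracketed kinematic factor |dx/dθ| = 0.029543 m.
ω = v/|dx/dθ| = 6.2/0.029543 = 209.86 rad/s.
N = 60ω/(2π) = 2004.1 rpm.

2000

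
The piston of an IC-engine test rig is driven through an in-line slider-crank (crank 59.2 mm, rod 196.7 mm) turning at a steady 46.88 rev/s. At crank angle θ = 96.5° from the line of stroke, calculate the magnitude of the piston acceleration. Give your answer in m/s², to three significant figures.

2160

ω = 2π·46.9 = 294.6 rad/s
x(θ) = r cosθ + √(L² − r² sin²θ); with ω constant, a = ω²·d²x/dθ².
d²x/dθ² = −r cosθ − r²(cos2θ)/√u − r⁴ sin²2θ/(4u^{3/2}),  u = L² − r² sin²θ = 0.0352312 m².
Substituting r = 0.0592 m, L = 0.1967 m, θ = 96.5°: d²x/dθ² = +0.024871 m.
a = ω²·d²x/dθ² = (294.6)²·(+0.024871) = +2157.9 m/s²;  |a| = 2157.9 m/s².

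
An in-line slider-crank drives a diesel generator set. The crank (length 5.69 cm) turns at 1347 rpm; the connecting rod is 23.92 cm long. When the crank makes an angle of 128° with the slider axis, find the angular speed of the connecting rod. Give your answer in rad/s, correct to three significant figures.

ω = 141.1 rad/s (converted from 1347 rpm).
The rod makes angle φ with the slider axis where L sinφ = r sinθ; differentiating, L cosφ·φ̇ = r ω cosθ.
L cosφ = √(L² − r² sin²θ) = 0.23496 m.
|ω_rod| = r ω |cosθ| / √(L² − r² sin²θ) = 0.0569·141.1·0.61566/0.23496 = 21.031 rad/s.

21.0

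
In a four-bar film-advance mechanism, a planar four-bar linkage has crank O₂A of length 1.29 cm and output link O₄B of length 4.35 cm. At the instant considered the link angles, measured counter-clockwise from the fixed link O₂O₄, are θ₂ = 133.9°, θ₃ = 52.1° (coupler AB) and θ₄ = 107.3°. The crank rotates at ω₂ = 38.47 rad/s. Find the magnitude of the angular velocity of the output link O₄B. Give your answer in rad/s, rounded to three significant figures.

13.8

ω₂ = 38.47 rad/s
Differentiating the loop-closure r₂e^{iθ₂}+r₃e^{iθ₃}=r₁+r₄e^{iθ₄} gives r₂ω₂e^{iθ₂}+r₃ω₃e^{iθ₃}=r₄ω₄e^{iθ₄}.
Eliminating the other unknown: ω₄ = r₂ω₂ sin(θ₂−θ₃) / [r₄ sin(θ₄−θ₃)].
Numerator sine = +0.98978; denominator sine = +0.82115.
Result = 0.0129·38.47·(+0.98978) / (0.0435·(+0.82115)) = +13.751 rad/s; magnitude 13.751 rad/s.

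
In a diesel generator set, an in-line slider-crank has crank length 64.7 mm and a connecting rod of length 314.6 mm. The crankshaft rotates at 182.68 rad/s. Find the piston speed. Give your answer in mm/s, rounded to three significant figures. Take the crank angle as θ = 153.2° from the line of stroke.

4350

ω = 182.7 rad/s
For an in-line slider-crank, x = r cosθ + √(L² − r² sin²θ), so v = −rω sinθ·[1 + r cosθ/√(L² − r² sin²θ)].
With r = 0.0647 m, L = 0.3146 m, θ = 153.2°: √(L² − r² sin²θ) = 0.31324 m.
v = −0.0647·182.7·0.45088·[1 + 0.0647·-0.89259/0.31324] = -4.3466 m/s.
|v| = 4.3466 m/s = 4346.6 mm/s.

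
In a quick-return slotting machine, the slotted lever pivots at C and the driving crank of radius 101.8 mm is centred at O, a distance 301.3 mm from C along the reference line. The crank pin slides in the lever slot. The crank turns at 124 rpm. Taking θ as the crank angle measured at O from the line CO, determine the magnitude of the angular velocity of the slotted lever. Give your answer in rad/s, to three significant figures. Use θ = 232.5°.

ω = 12.99 rad/s (from 124 rpm).
Crank pin A relative to C: A = (d + r cosθ, r sinθ); lever angle φ = atan2(r sinθ, d + r cosθ).
Differentiating tanφ: φ̇ = rω(d cosθ + r)/(d² + r² + 2dr cosθ).
d² + r² + 2dr cosθ = |CA|² = 0.0638007 m²;  d cosθ + r = -0.08162 m.
|ω_lever| = |0.1018·12.99·-0.08162| / 0.0638007 = 1.6911 rad/s.

1.69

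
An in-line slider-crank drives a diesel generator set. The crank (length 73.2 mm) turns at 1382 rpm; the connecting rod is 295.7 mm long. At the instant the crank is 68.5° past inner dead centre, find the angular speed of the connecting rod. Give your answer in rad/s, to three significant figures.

13.5

ω = 144.7 rad/s (converted from 1382 rpm).
The rod makes angle φ with the slider axis where L sinφ = r sinθ; differentiating, L cosφ·φ̇ = r ω cosθ.
L cosφ = √(L² − r² sin²θ) = 0.28775 m.
|ω_rod| = r ω |cosθ| / √(L² − r² sin²θ) = 0.0732·144.7·0.36650/0.28775 = 13.493 rad/s.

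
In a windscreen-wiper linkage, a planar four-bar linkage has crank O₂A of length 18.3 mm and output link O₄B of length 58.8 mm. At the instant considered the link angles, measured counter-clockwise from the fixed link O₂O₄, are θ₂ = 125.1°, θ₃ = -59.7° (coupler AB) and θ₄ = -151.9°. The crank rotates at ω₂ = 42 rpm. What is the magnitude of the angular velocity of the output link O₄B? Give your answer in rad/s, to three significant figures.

0.115

ω₂ = 4.398 rad/s (from 42 rpm).
Differentiating the loop-closure r₂e^{iθ₂}+r₃e^{iθ₃}=r₁+r₄e^{iθ₄} gives r₂ω₂e^{iθ₂}+r₃ω₃e^{iθ₃}=r₄ω₄e^{iθ₄}.
Eliminating the other unknown: ω₄ = r₂ω₂ sin(θ₂−θ₃) / [r₄ sin(θ₄−θ₃)].
Numerator sine = -0.08368; denominator sine = -0.99926.
Result = 0.0183·4.398·(-0.08368) / (0.0588·(-0.99926)) = +0.11463 rad/s; magnitude 0.11463 rad/s.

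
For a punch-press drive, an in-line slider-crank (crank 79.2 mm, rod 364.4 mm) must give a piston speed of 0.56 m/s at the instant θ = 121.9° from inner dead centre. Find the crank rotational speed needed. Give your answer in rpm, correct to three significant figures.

For an in-line slider-crank, |v_piston| = rω|sinθ|·[1 + r cosθ/√(L² − r² sin²θ)].
With r = 0.0792 m, L = 0.3644 m, θ = 121.9°: the bracketed kinematic factor |dx/dθ| = 0.059381 m.
ω = v/|dx/dθ| = 0.56/0.059381 = 9.4306 rad/s.
N = 60ω/(2π) = 90.056 rpm.

90.1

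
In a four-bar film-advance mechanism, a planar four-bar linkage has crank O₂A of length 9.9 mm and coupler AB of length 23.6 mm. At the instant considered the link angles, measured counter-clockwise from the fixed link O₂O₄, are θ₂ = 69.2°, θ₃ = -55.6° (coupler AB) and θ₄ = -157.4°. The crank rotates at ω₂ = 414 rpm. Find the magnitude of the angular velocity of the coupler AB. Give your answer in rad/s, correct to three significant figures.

13.5

ω₂ = 43.35 rad/s (from 414 rpm).
Differentiating the loop-closure r₂e^{iθ₂}+r₃e^{iθ₃}=r₁+r₄e^{iθ₄} gives r₂ω₂e^{iθ₂}+r₃ω₃e^{iθ₃}=r₄ω₄e^{iθ₄}.
Eliminating the other unknown: ω₃ = r₂ω₂ sin(θ₄−θ₂) / [r₃ sin(θ₃−θ₄)].
Numerator sine = +0.72657; denominator sine = +0.97887.
Result = 0.0099·43.35·(+0.72657) / (0.0236·(+0.97887)) = +13.499 rad/s; magnitude 13.499 rad/s.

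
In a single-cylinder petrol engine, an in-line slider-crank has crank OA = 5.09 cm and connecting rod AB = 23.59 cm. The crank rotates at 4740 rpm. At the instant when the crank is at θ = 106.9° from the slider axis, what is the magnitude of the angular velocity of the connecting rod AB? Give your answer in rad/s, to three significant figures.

ω = 496.4 rad/s (converted from 4740 rpm).
The rod makes angle φ with the slider axis where L sinφ = r sinθ; differentiating, L cosφ·φ̇ = r ω cosθ.
L cosφ = √(L² − r² sin²θ) = 0.23082 m.
|ω_rod| = r ω |cosθ| / √(L² − r² sin²θ) = 0.0509·496.4·0.29070/0.23082 = 31.82 rad/s.

31.8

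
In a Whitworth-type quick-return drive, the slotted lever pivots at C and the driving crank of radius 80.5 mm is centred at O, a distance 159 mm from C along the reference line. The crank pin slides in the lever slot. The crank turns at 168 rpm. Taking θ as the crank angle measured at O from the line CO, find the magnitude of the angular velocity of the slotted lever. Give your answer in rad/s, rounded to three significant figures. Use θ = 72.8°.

4.59

ω = 17.59 rad/s (from 168 rpm).
Crank pin A relative to C: A = (d + r cosθ, r sinθ); lever angle φ = atan2(r sinθ, d + r cosθ).
Differentiating tanφ: φ̇ = rω(d cosθ + r)/(d² + r² + 2dr cosθ).
d² + r² + 2dr cosθ = |CA|² = 0.0393311 m²;  d cosθ + r = +0.12752 m.
|ω_lever| = |0.0805·17.59·+0.12752| / 0.0393311 = 4.5916 rad/s.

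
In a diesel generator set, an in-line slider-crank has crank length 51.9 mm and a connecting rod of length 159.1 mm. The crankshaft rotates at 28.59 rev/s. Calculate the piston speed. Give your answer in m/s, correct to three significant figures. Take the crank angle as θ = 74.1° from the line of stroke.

9.81

ω = 2π·28.6 = 179.6 rad/s
For an in-line slider-crank, x = r cosθ + √(L² − r² sin²θ), so v = −rω sinθ·[1 + r cosθ/√(L² − r² sin²θ)].
With r = 0.0519 m, L = 0.1591 m, θ = 74.1°: √(L² − r² sin²θ) = 0.15107 m.
v = −0.0519·179.6·0.96174·[1 + 0.0519·0.27396/0.15107] = -9.8104 m/s.
|v| = 9.8104 m/s.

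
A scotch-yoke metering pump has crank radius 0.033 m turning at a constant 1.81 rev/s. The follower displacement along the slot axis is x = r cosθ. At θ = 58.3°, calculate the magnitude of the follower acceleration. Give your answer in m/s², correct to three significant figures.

2.24

ω = 11.37 rad/s (from 1.81 rev/s).
x = r cosθ ⇒ ẍ = −rω² cosθ (ω constant).
|a| = rω²|cosθ| = 0.033·(11.37)²·|cos 58.3°| = 2.2427 m/s².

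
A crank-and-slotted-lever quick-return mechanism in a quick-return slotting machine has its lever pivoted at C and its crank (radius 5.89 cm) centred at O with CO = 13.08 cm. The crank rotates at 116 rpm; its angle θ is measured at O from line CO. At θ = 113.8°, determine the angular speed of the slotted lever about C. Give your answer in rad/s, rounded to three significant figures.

0.305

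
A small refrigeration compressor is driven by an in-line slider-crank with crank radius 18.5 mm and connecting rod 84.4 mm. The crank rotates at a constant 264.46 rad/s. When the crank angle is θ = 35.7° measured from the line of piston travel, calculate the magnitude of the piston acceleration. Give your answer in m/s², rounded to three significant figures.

ω = 264.5 rad/s
x(θ) = r cosθ + √(L² − r² sin²θ); with ω constant, a = ω²·d²x/dθ².
d²x/dθ² = −r cosθ − r²(cos2θ)/√u − r⁴ sin²2θ/(4u^{3/2}),  u = L² − r² sin²θ = 0.00700682 m².
Substituting r = 0.0185 m, L = 0.0844 m, θ = 35.7°: d²x/dθ² = -0.016373 m.
a = ω²·d²x/dθ² = (264.5)²·(-0.016373) = -1145.1 m/s²;  |a| = 1145.1 m/s².

1150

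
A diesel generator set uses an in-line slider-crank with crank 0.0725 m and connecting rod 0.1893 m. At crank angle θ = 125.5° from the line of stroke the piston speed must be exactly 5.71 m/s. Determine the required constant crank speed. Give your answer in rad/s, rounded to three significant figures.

For an in-line slider-crank, |v_piston| = rω|sinθ|·[1 + r cosθ/√(L² − r² sin²θ)].
With r = 0.0725 m, L = 0.1893 m, θ = 125.5°: the bracketed kinematic factor |dx/dθ| = 0.045208 m.
ω = v/|dx/dθ| = 5.71/0.045208 = 126.31 rad/s.

126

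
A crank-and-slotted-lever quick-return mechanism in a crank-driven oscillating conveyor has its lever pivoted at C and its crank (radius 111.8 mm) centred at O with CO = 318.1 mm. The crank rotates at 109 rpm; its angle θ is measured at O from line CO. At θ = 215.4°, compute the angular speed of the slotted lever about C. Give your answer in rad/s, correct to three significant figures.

ω = 11.41 rad/s (from 109 rpm).
Crank pin A relative to C: A = (d + r cosθ, r sinθ); lever angle φ = atan2(r sinθ, d + r cosθ).
Differentiating tanφ: φ̇ = rω(d cosθ + r)/(d² + r² + 2dr cosθ).
d² + r² + 2dr cosθ = |CA|² = 0.0557091 m²;  d cosθ + r = -0.14749 m.
|ω_lever| = |0.1118·11.41·-0.14749| / 0.0557091 = 3.3786 rad/s.

3.38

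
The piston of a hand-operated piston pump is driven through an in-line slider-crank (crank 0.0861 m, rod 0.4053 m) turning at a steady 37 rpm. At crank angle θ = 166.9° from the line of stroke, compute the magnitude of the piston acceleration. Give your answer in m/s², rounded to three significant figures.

ω = 2π·37/60 = 3.875 rad/s
x(θ) = r cosθ + √(L² − r² sin²θ); with ω constant, a = ω²·d²x/dθ².
d²x/dθ² = −r cosθ − r²(cos2θ)/√u − r⁴ sin²2θ/(4u^{3/2}),  u = L² − r² sin²θ = 0.163887 m².
Substituting r = 0.0861 m, L = 0.4053 m, θ = 166.9°: d²x/dθ² = +0.067388 m.
a = ω²·d²x/dθ² = (3.875)²·(+0.067388) = +1.0117 m/s²;  |a| = 1.0117 m/s².

1.01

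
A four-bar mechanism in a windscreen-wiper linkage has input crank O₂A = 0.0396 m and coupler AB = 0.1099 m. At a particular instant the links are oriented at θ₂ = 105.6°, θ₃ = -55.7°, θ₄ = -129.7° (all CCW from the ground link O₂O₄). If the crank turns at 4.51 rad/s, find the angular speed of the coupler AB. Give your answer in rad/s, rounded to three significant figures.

1.39

ω₂ = 4.51 rad/s
Differentiating the loop-closure r₂e^{iθ₂}+r₃e^{iθ₃}=r₁+r₄e^{iθ₄} gives r₂ω₂e^{iθ₂}+r₃ω₃e^{iθ₃}=r₄ω₄e^{iθ₄}.
Eliminating the other unknown: ω₃ = r₂ω₂ sin(θ₄−θ₂) / [r₃ sin(θ₃−θ₄)].
Numerator sine = +0.82214; denominator sine = +0.96126.
Result = 0.0396·4.51·(+0.82214) / (0.1099·(+0.96126)) = +1.3899 rad/s; magnitude 1.3899 rad/s.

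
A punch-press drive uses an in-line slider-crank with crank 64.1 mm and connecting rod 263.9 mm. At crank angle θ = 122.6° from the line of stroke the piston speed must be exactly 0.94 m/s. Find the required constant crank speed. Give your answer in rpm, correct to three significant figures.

For an in-line slider-crank, |v_piston| = rω|sinθ|·[1 + r cosθ/√(L² − r² sin²θ)].
With r = 0.0641 m, L = 0.2639 m, θ = 122.6°: the bracketed kinematic factor |dx/dθ| = 0.046782 m.
ω = v/|dx/dθ| = 0.94/0.046782 = 20.093 rad/s.
N = 60ω/(2π) = 191.88 rpm.

192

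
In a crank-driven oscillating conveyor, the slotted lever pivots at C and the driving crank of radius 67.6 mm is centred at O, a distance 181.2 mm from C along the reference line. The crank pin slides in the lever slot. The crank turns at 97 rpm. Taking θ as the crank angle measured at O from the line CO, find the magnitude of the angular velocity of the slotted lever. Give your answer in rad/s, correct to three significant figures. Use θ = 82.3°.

ω = 10.16 rad/s (from 97 rpm).
Crank pin A relative to C: A = (d + r cosθ, r sinθ); lever angle φ = atan2(r sinθ, d + r cosθ).
Differentiating tanφ: φ̇ = rω(d cosθ + r)/(d² + r² + 2dr cosθ).
d² + r² + 2dr cosθ = |CA|² = 0.0406856 m²;  d cosθ + r = +0.091878 m.
|ω_lever| = |0.0676·10.16·+0.091878| / 0.0406856 = 1.5507 rad/s.

1.55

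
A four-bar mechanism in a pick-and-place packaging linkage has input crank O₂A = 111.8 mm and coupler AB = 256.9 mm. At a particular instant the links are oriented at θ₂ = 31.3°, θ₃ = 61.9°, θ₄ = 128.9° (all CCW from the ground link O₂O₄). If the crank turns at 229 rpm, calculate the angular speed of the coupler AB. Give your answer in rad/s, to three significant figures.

ω₂ = 23.98 rad/s (from 229 rpm).
Differentiating the loop-closure r₂e^{iθ₂}+r₃e^{iθ₃}=r₁+r₄e^{iθ₄} gives r₂ω₂e^{iθ₂}+r₃ω₃e^{iθ₃}=r₄ω₄e^{iθ₄}.
Eliminating the other unknown: ω₃ = r₂ω₂ sin(θ₄−θ₂) / [r₃ sin(θ₃−θ₄)].
Numerator sine = +0.99122; denominator sine = -0.92050.
Result = 0.1118·23.98·(+0.99122) / (0.2569·(-0.92050)) = -11.238 rad/s; magnitude 11.238 rad/s.

11.2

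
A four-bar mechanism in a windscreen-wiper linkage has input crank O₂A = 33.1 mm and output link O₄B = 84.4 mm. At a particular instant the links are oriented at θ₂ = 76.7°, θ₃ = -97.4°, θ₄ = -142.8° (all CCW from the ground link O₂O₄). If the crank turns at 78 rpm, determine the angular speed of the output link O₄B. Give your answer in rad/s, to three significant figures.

ω₂ = 8.168 rad/s (from 78 rpm).
Differentiating the loop-closure r₂e^{iθ₂}+r₃e^{iθ₃}=r₁+r₄e^{iθ₄} gives r₂ω₂e^{iθ₂}+r₃ω₃e^{iθ₃}=r₄ω₄e^{iθ₄}.
Eliminating the other unknown: ω₄ = r₂ω₂ sin(θ₂−θ₃) / [r₄ sin(θ₄−θ₃)].
Numerator sine = +0.10279; denominator sine = -0.71203.
Result = 0.0331·8.168·(+0.10279) / (0.0844·(-0.71203)) = -0.46246 rad/s; magnitude 0.46246 rad/s.

0.462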